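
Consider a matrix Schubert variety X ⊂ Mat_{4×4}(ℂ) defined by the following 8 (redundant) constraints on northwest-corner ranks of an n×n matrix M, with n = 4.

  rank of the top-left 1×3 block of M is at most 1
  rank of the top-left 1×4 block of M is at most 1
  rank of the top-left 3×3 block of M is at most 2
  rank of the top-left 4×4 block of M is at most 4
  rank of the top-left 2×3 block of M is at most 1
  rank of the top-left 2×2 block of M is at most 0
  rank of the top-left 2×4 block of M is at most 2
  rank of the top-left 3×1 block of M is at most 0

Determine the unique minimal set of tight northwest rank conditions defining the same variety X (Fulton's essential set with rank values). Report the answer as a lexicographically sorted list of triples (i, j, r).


Computing R[i][j] = min implied NW-rank bound (n=4, 8 conditions):

  i=1: 0, 0, 1, 1
  i=2: 0, 0, 1, 2
  i=3: 0, 1, 2, 3
  i=4: 1, 2, 3, 4

giving w = (3, 4, 2, 1) via Δ²R.

2 SE-corners of the 5-cell Rothe diagram give Ess(w):

[(2, 2, 0), (3, 1, 0)]


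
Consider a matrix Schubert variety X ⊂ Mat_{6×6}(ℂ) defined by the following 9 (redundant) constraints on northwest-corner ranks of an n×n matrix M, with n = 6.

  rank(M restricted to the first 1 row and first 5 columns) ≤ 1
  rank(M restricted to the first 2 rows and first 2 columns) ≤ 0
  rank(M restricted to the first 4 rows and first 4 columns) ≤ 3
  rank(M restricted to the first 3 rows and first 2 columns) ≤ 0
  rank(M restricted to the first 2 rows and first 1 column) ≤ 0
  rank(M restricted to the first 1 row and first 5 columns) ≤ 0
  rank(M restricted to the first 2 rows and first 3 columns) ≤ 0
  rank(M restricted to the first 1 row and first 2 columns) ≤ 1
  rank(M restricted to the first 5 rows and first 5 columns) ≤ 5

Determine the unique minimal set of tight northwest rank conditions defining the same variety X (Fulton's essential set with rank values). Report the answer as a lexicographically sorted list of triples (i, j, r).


Computing R[i][j] = min implied NW-rank bound (n=6, 9 conditions):

  R[1]: 0, 0, 0, 0, 0, 1
  R[2]: 0, 0, 0, 1, 1, 2
  R[3]: 0, 0, 1, 2, 2, 3
  R[4]: 1, 1, 2, 3, 3, 4
  R[5]: 1, 2, 3, 4, 4, 5
  R[6]: 1, 2, 3, 4, 5, 6

giving w = (6, 4, 3, 1, 2, 5) via Δ²R.

Fulton essential set (3 of the 10 Rothe cells):

[(1, 5, 0), (2, 3, 0), (3, 2, 0)]


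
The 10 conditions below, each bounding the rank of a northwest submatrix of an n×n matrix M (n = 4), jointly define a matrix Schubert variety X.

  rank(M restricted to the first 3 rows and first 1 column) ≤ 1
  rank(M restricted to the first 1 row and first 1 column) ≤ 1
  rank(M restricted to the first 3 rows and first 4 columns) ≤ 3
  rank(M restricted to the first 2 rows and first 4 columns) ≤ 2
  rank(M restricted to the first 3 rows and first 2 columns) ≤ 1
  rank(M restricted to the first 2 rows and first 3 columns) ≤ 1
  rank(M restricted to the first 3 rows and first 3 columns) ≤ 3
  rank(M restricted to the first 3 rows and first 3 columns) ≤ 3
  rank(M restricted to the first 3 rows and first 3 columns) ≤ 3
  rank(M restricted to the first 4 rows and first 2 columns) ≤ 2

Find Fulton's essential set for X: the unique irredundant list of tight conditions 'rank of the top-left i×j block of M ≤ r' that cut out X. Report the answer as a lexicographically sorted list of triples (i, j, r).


Computing R[i][j] = min implied NW-rank bound (n=4, 10 conditions):

  row 1: 1 | 1 | 1 | 1
  row 2: 1 | 1 | 1 | 2
  row 3: 1 | 1 | 2 | 3
  row 4: 1 | 2 | 3 | 4

so w = (1, 4, 3, 2).

2 SE-corners of the 3-cell Rothe diagram give Ess(w):

[(2, 3, 1), (3, 2, 1)]


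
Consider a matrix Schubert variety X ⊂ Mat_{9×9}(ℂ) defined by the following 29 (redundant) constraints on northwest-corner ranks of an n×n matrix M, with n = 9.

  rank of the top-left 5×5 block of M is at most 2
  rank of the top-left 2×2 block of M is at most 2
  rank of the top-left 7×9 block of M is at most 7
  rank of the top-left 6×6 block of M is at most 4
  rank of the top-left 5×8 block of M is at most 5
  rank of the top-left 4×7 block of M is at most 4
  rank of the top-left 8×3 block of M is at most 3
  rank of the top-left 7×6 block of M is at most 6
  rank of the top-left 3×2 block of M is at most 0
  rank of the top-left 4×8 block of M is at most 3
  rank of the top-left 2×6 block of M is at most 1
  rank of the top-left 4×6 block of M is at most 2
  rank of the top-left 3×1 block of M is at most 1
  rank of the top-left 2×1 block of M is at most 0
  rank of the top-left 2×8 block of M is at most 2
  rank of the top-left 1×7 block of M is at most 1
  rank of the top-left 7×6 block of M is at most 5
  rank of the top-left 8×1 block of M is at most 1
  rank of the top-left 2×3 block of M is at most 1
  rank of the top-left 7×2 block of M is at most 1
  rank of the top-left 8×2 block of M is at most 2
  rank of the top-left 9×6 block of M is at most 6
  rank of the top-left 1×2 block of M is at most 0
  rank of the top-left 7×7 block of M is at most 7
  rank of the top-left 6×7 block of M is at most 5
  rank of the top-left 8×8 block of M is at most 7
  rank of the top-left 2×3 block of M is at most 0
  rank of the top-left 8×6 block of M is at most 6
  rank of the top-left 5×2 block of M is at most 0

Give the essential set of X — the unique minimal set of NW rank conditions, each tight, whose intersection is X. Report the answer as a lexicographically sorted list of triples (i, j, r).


Recovering R(i,j) via the rank-extension bound from the 29 conditions:

  i=1: 0 | 0 | 0 | 1 | 1 | 1 | 1 | 1 | 1
  i=2: 0 | 0 | 0 | 1 | 1 | 1 | 2 | 2 | 2
  i=3: 0 | 0 | 1 | 2 | 2 | 2 | 3 | 3 | 3
  i=4: 0 | 0 | 1 | 2 | 2 | 2 | 3 | 3 | 4
  i=5: 0 | 0 | 1 | 2 | 2 | 3 | 4 | 4 | 5
  i=6: 1 | 1 | 2 | 3 | 3 | 4 | 5 | 5 | 6
  i=7: 1 | 1 | 2 | 3 | 4 | 5 | 6 | 6 | 7
  i=8: 1 | 2 | 3 | 4 | 5 | 6 | 7 | 7 | 8
  i=9: 1 | 2 | 3 | 4 | 5 | 6 | 7 | 8 | 9

hence w(1..9) = (4, 7, 3, 9, 6, 1, 5, 2, 8).

D(w) has 19 cells with 7 SE-corners; essential set:

[(2, 3, 0), (2, 6, 1), (4, 6, 2), (4, 8, 3), (5, 2, 0), (5, 5, 2), (7, 2, 1)]


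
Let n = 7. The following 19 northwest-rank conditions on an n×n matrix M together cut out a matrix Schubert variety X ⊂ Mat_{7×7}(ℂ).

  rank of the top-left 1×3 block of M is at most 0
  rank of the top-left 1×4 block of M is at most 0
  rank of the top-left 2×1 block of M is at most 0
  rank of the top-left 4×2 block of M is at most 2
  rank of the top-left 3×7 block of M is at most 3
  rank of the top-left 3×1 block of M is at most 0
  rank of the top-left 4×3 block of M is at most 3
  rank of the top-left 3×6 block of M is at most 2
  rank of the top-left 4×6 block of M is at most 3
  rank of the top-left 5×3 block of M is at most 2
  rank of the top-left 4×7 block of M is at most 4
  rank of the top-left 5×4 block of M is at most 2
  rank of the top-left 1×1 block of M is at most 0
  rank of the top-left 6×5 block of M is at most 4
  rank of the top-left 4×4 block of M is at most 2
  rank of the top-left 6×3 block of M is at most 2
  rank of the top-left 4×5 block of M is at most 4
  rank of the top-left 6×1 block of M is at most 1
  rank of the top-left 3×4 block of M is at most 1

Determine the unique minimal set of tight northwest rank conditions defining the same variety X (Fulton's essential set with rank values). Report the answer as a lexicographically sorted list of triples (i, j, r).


The tightest implied rank at each (i,j), from the 19 conditions:

  R[1]: 0 0 0 0 1 1 1
  R[2]: 0 1 1 1 2 2 2
  R[3]: 0 1 1 1 2 2 3
  R[4]: 1 2 2 2 3 3 4
  R[5]: 1 2 2 2 3 4 5
  R[6]: 1 2 2 3 4 5 6
  R[7]: 1 2 3 4 5 6 7

hence w(1..7) = (5, 2, 7, 1, 6, 4, 3).

ℓ(w)=12; the 6 essential cells (i,j,r):

[(1, 4, 0), (3, 1, 0), (3, 4, 1), (3, 6, 2), (5, 4, 2), (6, 3, 2)]


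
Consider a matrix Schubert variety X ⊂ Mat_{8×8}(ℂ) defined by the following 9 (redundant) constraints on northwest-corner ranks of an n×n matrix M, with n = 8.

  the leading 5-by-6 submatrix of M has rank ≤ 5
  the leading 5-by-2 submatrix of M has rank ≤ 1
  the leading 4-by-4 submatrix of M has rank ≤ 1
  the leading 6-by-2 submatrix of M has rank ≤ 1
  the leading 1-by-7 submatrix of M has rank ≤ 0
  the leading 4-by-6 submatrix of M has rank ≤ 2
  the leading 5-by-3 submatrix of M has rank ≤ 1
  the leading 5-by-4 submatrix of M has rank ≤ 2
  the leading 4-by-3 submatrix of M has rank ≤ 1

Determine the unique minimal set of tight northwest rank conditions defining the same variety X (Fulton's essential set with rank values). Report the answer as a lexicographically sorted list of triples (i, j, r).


Propagating the 9 rank bounds to every northwest block:

  i=1: 0, 0, 0, 0, 0, 0, 0, 1
  i=2: 1, 1, 1, 1, 1, 1, 1, 2
  i=3: 1, 1, 1, 1, 2, 2, 2, 3
  i=4: 1, 1, 1, 1, 2, 2, 3, 4
  i=5: 1, 1, 1, 2, 3, 3, 4, 5
  i=6: 1, 1, 2, 3, 4, 4, 5, 6
  i=7: 1, 2, 3, 4, 5, 5, 6, 7
  i=8: 1, 2, 3, 4, 5, 6, 7, 8

giving w = (8, 1, 5, 7, 4, 3, 2, 6) via Δ²R.

|D(w)|=17, |Ess(w)|=5:

[(1, 7, 0), (4, 4, 1), (4, 6, 2), (5, 3, 1), (6, 2, 1)]


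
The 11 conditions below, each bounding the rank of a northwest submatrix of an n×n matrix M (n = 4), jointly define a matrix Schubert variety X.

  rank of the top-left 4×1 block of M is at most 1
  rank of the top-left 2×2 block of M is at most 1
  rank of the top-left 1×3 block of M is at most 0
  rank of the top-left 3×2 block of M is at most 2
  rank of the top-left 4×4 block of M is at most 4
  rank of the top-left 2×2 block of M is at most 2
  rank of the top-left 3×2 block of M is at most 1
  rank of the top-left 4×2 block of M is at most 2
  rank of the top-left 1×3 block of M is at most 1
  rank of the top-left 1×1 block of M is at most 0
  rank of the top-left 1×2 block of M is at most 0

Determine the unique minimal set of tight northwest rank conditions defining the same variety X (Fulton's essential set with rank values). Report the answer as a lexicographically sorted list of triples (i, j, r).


Propagating the 11 rank bounds to every northwest block:

  R[1]: 0  0  0  1
  R[2]: 1  1  1  2
  R[3]: 1  1  2  3
  R[4]: 1  2  3  4

hence w(1..4) = (4, 1, 3, 2).

D(w) has 4 cells with 2 SE-corners; essential set:

[(1, 3, 0), (3, 2, 1)]


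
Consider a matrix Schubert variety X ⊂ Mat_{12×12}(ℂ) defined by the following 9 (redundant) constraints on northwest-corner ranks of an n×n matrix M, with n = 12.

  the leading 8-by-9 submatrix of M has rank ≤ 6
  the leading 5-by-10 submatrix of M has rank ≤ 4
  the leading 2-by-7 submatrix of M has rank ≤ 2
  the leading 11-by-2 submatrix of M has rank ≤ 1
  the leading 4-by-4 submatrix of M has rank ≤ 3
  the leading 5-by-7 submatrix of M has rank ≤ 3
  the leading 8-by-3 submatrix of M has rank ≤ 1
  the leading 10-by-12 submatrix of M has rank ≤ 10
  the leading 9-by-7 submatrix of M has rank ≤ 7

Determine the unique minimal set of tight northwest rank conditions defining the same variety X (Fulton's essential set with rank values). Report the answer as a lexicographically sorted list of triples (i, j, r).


Propagating the 9 rank bounds to every northwest block:

  R[1]: 1  1  1  1  1  1  1  1  1  1  1  1
  R[2]: 1  1  1  2  2  2  2  2  2  2  2  2
  R[3]: 1  1  1  2  3  3  3  3  3  3  3  3
  R[4]: 1  1  1  2  3  3  3  4  4  4  4  4
  R[5]: 1  1  1  2  3  3  3  4  4  4  5  5
  R[6]: 1  1  1  2  3  4  4  5  5  5  6  6
  R[7]: 1  1  1  2  3  4  5  6  6  6  7  7
  R[8]: 1  1  1  2  3  4  5  6  6  7  8  8
  R[9]: 1  1  2  3  4  5  6  7  7  8  9  9
  R[10]: 1  1  2  3  4  5  6  7  8  9  10  10
  R[11]: 1  1  2  3  4  5  6  7  8  9  10  11
  R[12]: 1  2  3  4  5  6  7  8  9  10  11  12

hence w(1..12) = (1, 4, 5, 8, 11, 6, 7, 10, 3, 9, 12, 2).

ℓ(w)=24; the 5 essential cells (i,j,r):

[(5, 7, 3), (5, 10, 4), (8, 3, 1), (8, 9, 6), (11, 2, 1)]


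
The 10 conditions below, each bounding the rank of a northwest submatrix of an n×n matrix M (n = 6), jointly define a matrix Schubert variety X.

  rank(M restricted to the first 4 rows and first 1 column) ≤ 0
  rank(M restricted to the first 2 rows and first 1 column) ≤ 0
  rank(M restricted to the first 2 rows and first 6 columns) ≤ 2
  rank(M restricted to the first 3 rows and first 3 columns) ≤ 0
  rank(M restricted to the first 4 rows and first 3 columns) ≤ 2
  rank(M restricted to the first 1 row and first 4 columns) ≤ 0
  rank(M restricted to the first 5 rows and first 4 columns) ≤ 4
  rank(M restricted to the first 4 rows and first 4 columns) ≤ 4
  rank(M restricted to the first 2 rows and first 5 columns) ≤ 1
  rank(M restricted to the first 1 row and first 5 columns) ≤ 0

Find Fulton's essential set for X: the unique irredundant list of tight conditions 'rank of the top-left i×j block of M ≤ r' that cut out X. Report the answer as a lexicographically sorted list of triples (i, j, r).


Reconstructing r_w from the 10 given conditions:

  i=1: 0  0  0  0  0  1
  i=2: 0  0  0  1  1  2
  i=3: 0  0  0  1  2  3
  i=4: 0  1  1  2  3  4
  i=5: 1  2  2  3  4  5
  i=6: 1  2  3  4  5  6

reading off 1-entries of Δ²R: w = (6, 4, 5, 2, 1, 3).

Rothe diagram D(w) (12 cells), 3 SE-corners (essential conditions):

[(1, 5, 0), (3, 3, 0), (4, 1, 0)]


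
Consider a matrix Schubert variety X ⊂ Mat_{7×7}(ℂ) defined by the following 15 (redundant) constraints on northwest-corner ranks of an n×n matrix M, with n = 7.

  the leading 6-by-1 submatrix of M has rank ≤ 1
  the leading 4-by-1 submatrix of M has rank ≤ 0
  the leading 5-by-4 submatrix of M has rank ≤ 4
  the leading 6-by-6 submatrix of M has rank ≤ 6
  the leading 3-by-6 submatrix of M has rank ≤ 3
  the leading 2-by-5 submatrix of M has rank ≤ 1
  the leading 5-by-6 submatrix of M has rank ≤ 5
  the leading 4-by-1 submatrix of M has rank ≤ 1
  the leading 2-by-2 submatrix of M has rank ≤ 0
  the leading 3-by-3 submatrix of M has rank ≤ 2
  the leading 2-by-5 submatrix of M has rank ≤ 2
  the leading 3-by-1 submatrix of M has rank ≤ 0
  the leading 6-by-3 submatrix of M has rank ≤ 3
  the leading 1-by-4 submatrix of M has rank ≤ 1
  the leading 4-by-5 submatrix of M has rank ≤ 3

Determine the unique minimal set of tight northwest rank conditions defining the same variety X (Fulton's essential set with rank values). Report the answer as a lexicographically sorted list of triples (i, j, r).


Rank table r_w(7×7) implied by the 15 constraints:

  row 1: 0 0 1 1 1 1 1
  row 2: 0 0 1 1 1 2 2
  row 3: 0 1 2 2 2 3 3
  row 4: 0 1 2 3 3 4 4
  row 5: 1 2 3 4 4 5 5
  row 6: 1 2 3 4 5 6 6
  row 7: 1 2 3 4 5 6 7

giving w = (3, 6, 2, 4, 1, 5, 7) via Δ²R.

Fulton essential set (3 of the 8 Rothe cells):

[(2, 2, 0), (2, 5, 1), (4, 1, 0)]


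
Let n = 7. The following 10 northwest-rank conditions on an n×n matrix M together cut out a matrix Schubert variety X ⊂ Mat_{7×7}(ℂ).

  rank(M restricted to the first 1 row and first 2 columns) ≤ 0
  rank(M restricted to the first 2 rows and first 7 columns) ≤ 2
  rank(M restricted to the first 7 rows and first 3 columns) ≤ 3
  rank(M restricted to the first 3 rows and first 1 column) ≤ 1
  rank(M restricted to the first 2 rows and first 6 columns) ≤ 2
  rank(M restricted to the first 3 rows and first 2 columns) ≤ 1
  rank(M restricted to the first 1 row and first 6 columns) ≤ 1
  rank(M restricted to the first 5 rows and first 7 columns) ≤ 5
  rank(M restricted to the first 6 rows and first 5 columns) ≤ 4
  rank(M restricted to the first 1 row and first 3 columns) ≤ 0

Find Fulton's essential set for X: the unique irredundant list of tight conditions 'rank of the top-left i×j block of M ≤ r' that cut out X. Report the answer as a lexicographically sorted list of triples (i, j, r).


Recovering R(i,j) via the rank-extension bound from the 10 conditions:

  row 1: 0  0  0  1  1  1  1
  row 2: 1  1  1  2  2  2  2
  row 3: 1  1  2  3  3  3  3
  row 4: 1  2  3  4  4  4  4
  row 5: 1  2  3  4  4  5  5
  row 6: 1  2  3  4  4  5  6
  row 7: 1  2  3  4  5  6  7

reading off 1-entries of Δ²R: w = (4, 1, 3, 2, 6, 7, 5).

3 SE-corners of the 6-cell Rothe diagram give Ess(w):

[(1, 3, 0), (3, 2, 1), (6, 5, 4)]


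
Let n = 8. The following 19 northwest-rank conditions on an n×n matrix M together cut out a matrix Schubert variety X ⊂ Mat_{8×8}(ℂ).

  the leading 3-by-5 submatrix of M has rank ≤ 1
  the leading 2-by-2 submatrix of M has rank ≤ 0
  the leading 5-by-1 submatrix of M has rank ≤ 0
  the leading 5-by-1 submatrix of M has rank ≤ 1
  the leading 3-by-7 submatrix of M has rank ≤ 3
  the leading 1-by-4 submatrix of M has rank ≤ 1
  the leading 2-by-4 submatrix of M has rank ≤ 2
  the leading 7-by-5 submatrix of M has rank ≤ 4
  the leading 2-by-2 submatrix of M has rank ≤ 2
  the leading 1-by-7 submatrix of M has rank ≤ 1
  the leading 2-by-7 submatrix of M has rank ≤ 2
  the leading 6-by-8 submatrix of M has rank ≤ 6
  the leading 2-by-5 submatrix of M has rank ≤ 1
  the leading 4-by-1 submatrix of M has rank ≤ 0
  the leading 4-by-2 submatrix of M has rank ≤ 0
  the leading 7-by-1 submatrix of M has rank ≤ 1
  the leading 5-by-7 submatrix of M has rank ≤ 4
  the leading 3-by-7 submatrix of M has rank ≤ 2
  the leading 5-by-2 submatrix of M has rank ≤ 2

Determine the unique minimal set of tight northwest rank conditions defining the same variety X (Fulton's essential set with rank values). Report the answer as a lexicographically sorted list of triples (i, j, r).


Recovering R(i,j) via the rank-extension bound from the 19 conditions:

  0, 0, 1, 1, 1, 1, 1, 1
  0, 0, 1, 1, 1, 2, 2, 2
  0, 0, 1, 1, 1, 2, 2, 3
  0, 0, 1, 2, 2, 3, 3, 4
  0, 1, 2, 3, 3, 4, 4, 5
  1, 2, 3, 4, 4, 5, 5, 6
  1, 2, 3, 4, 4, 5, 6, 7
  1, 2, 3, 4, 5, 6, 7, 8

reading off 1-entries of Δ²R: w = (3, 6, 8, 4, 2, 1, 7, 5).

Rothe diagram D(w) (15 cells), 5 SE-corners (essential conditions):

[(3, 5, 1), (3, 7, 2), (4, 2, 0), (5, 1, 0), (7, 5, 4)]


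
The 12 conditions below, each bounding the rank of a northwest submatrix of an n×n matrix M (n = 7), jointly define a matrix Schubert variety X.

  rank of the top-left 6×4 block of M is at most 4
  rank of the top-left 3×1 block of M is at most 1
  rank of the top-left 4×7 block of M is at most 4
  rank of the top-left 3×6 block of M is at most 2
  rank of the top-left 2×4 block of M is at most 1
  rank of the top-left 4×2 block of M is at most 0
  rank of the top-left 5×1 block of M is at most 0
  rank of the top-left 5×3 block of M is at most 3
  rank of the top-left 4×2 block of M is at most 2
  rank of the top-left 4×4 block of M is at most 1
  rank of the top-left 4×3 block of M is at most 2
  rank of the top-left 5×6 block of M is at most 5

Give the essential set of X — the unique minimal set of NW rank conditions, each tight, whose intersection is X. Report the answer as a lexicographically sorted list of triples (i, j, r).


Computing R[i][j] = min implied NW-rank bound (n=7, 12 conditions):

  row 1: 0 | 0 | 1 | 1 | 1 | 1 | 1
  row 2: 0 | 0 | 1 | 1 | 2 | 2 | 2
  row 3: 0 | 0 | 1 | 1 | 2 | 2 | 3
  row 4: 0 | 0 | 1 | 1 | 2 | 3 | 4
  row 5: 0 | 1 | 2 | 2 | 3 | 4 | 5
  row 6: 1 | 2 | 3 | 3 | 4 | 5 | 6
  row 7: 1 | 2 | 3 | 4 | 5 | 6 | 7

second differences of R give the permutation w = (3, 5, 7, 6, 2, 1, 4).

|D(w)|=13, |Ess(w)|=4:

[(3, 6, 2), (4, 2, 0), (4, 4, 1), (5, 1, 0)]


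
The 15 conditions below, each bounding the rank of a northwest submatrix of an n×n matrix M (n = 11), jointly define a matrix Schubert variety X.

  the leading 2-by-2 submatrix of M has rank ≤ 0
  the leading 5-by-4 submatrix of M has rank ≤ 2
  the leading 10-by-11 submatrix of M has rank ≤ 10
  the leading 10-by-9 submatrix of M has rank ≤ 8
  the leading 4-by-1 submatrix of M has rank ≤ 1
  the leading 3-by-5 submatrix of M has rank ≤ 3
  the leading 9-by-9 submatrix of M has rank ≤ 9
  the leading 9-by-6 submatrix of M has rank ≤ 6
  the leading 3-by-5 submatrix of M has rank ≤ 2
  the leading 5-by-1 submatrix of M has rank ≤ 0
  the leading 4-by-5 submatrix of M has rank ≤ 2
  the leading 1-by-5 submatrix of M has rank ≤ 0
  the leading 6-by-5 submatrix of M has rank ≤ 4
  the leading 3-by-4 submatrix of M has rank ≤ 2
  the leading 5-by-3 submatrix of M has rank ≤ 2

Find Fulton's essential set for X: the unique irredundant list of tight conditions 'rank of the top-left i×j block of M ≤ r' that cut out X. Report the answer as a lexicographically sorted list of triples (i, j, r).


The tightest implied rank at each (i,j), from the 15 conditions:

  row 1: 0 | 0 | 0 | 0 | 0 | 1 | 1 | 1 | 1 | 1 | 1
  row 2: 0 | 0 | 1 | 1 | 1 | 2 | 2 | 2 | 2 | 2 | 2
  row 3: 0 | 1 | 2 | 2 | 2 | 3 | 3 | 3 | 3 | 3 | 3
  row 4: 0 | 1 | 2 | 2 | 2 | 3 | 4 | 4 | 4 | 4 | 4
  row 5: 0 | 1 | 2 | 2 | 3 | 4 | 5 | 5 | 5 | 5 | 5
  row 6: 1 | 2 | 3 | 3 | 4 | 5 | 6 | 6 | 6 | 6 | 6
  row 7: 1 | 2 | 3 | 4 | 5 | 6 | 7 | 7 | 7 | 7 | 7
  row 8: 1 | 2 | 3 | 4 | 5 | 6 | 7 | 8 | 8 | 8 | 8
  row 9: 1 | 2 | 3 | 4 | 5 | 6 | 7 | 8 | 8 | 9 | 9
  row 10: 1 | 2 | 3 | 4 | 5 | 6 | 7 | 8 | 8 | 9 | 10
  row 11: 1 | 2 | 3 | 4 | 5 | 6 | 7 | 8 | 9 | 10 | 11

giving w = (6, 3, 2, 7, 5, 1, 4, 8, 10, 11, 9) via Δ²R.

Fulton essential set (6 of the 15 Rothe cells):

[(1, 5, 0), (2, 2, 0), (4, 5, 2), (5, 1, 0), (5, 4, 2), (10, 9, 8)]


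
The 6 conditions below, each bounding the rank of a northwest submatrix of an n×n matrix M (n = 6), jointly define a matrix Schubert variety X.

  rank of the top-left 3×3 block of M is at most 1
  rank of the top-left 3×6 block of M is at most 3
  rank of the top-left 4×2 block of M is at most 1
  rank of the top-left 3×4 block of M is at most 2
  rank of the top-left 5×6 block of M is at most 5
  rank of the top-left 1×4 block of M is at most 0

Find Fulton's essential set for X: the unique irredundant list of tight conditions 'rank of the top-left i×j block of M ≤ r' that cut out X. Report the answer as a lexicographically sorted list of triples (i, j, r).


Reconstructing r_w from the 6 given conditions:

  0, 0, 0, 0, 1, 1
  1, 1, 1, 1, 2, 2
  1, 1, 1, 2, 3, 3
  1, 1, 2, 3, 4, 4
  1, 2, 3, 4, 5, 5
  1, 2, 3, 4, 5, 6

hence w(1..6) = (5, 1, 4, 3, 2, 6).

Rothe diagram D(w) (7 cells), 3 SE-corners (essential conditions):

[(1, 4, 0), (3, 3, 1), (4, 2, 1)]


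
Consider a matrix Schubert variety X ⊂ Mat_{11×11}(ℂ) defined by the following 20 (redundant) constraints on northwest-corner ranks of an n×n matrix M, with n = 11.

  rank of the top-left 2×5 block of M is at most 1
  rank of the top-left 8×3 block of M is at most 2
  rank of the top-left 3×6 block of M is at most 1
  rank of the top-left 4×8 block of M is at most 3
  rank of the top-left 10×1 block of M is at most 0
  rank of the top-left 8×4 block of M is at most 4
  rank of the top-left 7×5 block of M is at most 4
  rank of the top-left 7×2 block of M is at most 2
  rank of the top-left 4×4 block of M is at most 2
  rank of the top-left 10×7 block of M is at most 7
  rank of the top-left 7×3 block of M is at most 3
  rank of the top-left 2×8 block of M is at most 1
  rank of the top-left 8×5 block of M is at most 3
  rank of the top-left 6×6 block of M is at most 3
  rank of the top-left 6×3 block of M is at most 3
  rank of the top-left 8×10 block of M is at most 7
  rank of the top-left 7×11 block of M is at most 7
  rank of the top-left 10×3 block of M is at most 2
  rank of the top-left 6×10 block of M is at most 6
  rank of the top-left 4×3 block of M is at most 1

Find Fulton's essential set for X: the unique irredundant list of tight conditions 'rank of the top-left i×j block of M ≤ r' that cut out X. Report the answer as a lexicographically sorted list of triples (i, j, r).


Recovering R(i,j) via the rank-extension bound from the 20 conditions:

  i=1: 0, 1, 1, 1, 1, 1, 1, 1, 1, 1, 1
  i=2: 0, 1, 1, 1, 1, 1, 1, 1, 2, 2, 2
  i=3: 0, 1, 1, 1, 1, 1, 2, 2, 3, 3, 3
  i=4: 0, 1, 1, 2, 2, 2, 3, 3, 4, 4, 4
  i=5: 0, 1, 2, 3, 3, 3, 4, 4, 5, 5, 5
  i=6: 0, 1, 2, 3, 3, 3, 4, 5, 6, 6, 6
  i=7: 0, 1, 2, 3, 3, 4, 5, 6, 7, 7, 7
  i=8: 0, 1, 2, 3, 3, 4, 5, 6, 7, 7, 8
  i=9: 0, 1, 2, 3, 4, 5, 6, 7, 8, 8, 9
  i=10: 0, 1, 2, 3, 4, 5, 6, 7, 8, 9, 10
  i=11: 1, 2, 3, 4, 5, 6, 7, 8, 9, 10, 11

second differences of R give the permutation w = (2, 9, 7, 4, 3, 8, 6, 11, 5, 10, 1).

ℓ(w)=26; the 7 essential cells (i,j,r):

[(2, 8, 1), (3, 6, 1), (4, 3, 1), (6, 6, 3), (8, 5, 3), (8, 10, 7), (10, 1, 0)]


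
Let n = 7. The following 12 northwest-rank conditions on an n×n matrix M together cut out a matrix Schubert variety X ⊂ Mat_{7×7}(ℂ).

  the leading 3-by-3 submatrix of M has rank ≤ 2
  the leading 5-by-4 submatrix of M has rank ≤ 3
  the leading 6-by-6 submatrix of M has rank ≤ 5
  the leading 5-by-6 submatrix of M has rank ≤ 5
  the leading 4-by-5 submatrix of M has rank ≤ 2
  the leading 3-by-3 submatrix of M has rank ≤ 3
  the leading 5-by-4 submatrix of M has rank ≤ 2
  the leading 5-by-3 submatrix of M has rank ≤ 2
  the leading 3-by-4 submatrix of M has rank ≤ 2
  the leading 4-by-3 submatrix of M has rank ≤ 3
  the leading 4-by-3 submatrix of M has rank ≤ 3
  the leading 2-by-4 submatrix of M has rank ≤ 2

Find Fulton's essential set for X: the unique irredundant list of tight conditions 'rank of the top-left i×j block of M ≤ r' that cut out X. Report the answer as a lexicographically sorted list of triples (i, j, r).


The tightest implied rank at each (i,j), from the 12 conditions:

  R[1]: 1 | 1 | 1 | 1 | 1 | 1 | 1
  R[2]: 1 | 2 | 2 | 2 | 2 | 2 | 2
  R[3]: 1 | 2 | 2 | 2 | 2 | 3 | 3
  R[4]: 1 | 2 | 2 | 2 | 2 | 3 | 4
  R[5]: 1 | 2 | 2 | 2 | 3 | 4 | 5
  R[6]: 1 | 2 | 3 | 3 | 4 | 5 | 6
  R[7]: 1 | 2 | 3 | 4 | 5 | 6 | 7

reading off 1-entries of Δ²R: w = (1, 2, 6, 7, 5, 3, 4).

ℓ(w)=8; the 2 essential cells (i,j,r):

[(4, 5, 2), (5, 4, 2)]


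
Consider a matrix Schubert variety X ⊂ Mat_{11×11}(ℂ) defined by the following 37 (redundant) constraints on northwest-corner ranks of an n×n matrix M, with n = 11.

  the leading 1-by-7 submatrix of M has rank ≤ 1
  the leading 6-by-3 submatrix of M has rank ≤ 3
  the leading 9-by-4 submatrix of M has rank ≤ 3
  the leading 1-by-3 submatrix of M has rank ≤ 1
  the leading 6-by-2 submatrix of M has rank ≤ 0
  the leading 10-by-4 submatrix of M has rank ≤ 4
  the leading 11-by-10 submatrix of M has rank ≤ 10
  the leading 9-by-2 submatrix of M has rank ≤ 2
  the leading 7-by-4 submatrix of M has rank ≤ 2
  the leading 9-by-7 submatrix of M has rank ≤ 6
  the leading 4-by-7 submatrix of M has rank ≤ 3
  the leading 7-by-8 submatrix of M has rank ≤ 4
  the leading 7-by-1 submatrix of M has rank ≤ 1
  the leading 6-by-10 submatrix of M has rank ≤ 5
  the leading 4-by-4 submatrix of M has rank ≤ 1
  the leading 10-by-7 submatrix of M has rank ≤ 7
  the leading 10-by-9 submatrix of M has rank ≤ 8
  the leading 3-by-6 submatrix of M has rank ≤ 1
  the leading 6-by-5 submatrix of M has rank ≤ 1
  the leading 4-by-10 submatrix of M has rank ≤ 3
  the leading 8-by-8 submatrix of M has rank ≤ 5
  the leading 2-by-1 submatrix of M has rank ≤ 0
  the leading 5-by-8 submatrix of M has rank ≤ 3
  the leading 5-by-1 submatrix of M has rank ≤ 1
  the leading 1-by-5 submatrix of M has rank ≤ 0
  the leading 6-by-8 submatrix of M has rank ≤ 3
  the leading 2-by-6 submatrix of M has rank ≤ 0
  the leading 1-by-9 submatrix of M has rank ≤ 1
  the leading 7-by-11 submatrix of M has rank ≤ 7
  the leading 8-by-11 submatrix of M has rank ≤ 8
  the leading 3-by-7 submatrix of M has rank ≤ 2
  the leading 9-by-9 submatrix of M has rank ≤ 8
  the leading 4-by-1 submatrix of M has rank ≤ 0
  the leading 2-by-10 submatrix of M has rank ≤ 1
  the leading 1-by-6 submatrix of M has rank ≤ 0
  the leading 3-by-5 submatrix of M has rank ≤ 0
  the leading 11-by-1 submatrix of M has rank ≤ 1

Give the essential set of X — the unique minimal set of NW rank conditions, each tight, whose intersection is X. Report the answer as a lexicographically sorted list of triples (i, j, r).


Propagating the 37 rank bounds to every northwest block:

  row 1: 0, 0, 0, 0, 0, 0, 1, 1, 1, 1, 1
  row 2: 0, 0, 0, 0, 0, 0, 1, 1, 1, 1, 2
  row 3: 0, 0, 0, 0, 0, 1, 2, 2, 2, 2, 3
  row 4: 0, 0, 1, 1, 1, 2, 3, 3, 3, 3, 4
  row 5: 0, 0, 1, 1, 1, 2, 3, 3, 4, 4, 5
  row 6: 0, 0, 1, 1, 1, 2, 3, 3, 4, 5, 6
  row 7: 1, 1, 2, 2, 2, 3, 4, 4, 5, 6, 7
  row 8: 1, 2, 3, 3, 3, 4, 5, 5, 6, 7, 8
  row 9: 1, 2, 3, 3, 4, 5, 6, 6, 7, 8, 9
  row 10: 1, 2, 3, 4, 5, 6, 7, 7, 8, 9, 10
  row 11: 1, 2, 3, 4, 5, 6, 7, 8, 9, 10, 11

giving w = (7, 11, 6, 3, 9, 10, 1, 2, 5, 4, 8) via Δ²R.

|D(w)|=33, |Ess(w)|=7:

[(2, 6, 0), (2, 10, 1), (3, 5, 0), (6, 2, 0), (6, 5, 1), (6, 8, 3), (9, 4, 3)]


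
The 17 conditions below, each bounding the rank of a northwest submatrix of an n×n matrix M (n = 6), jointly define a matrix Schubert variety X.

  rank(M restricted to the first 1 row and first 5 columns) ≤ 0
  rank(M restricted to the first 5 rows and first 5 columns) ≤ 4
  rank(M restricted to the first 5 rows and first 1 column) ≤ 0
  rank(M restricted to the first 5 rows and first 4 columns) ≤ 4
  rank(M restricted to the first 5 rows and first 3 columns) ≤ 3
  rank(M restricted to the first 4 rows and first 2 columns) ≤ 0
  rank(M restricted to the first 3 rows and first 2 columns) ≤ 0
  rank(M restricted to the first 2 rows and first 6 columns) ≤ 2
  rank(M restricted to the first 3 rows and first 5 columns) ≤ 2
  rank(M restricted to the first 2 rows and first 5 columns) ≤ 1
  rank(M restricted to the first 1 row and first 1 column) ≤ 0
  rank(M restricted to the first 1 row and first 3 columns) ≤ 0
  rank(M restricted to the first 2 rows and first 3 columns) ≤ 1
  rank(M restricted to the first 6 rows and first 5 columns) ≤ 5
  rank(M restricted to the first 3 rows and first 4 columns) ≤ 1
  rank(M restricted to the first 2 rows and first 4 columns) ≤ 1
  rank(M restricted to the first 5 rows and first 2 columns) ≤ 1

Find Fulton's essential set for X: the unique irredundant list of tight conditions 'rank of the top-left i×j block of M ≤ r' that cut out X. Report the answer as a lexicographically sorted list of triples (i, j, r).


Propagating the 17 rank bounds to every northwest block:

  i=1: 0 | 0 | 0 | 0 | 0 | 1
  i=2: 0 | 0 | 1 | 1 | 1 | 2
  i=3: 0 | 0 | 1 | 1 | 2 | 3
  i=4: 0 | 0 | 1 | 2 | 3 | 4
  i=5: 0 | 1 | 2 | 3 | 4 | 5
  i=6: 1 | 2 | 3 | 4 | 5 | 6

hence w(1..6) = (6, 3, 5, 4, 2, 1).

Rothe diagram D(w) (13 cells), 4 SE-corners (essential conditions):

[(1, 5, 0), (3, 4, 1), (4, 2, 0), (5, 1, 0)]


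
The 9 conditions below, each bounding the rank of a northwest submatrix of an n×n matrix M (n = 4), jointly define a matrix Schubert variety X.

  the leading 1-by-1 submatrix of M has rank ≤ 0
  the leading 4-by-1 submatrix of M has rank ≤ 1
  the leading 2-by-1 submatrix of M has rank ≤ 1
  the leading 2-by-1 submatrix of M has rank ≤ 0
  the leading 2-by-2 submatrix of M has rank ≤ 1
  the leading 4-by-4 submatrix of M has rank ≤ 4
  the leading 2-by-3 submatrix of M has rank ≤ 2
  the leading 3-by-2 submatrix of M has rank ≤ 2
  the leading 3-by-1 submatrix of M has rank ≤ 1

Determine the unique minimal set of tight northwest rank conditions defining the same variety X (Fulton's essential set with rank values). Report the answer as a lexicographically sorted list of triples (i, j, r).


The tightest implied rank at each (i,j), from the 9 conditions:

  R[1]: 0, 1, 1, 1
  R[2]: 0, 1, 2, 2
  R[3]: 1, 2, 3, 3
  R[4]: 1, 2, 3, 4

reading off 1-entries of Δ²R: w = (2, 3, 1, 4).

Rothe diagram D(w) (2 cells), 1 SE-corner (essential condition):

[(2, 1, 0)]


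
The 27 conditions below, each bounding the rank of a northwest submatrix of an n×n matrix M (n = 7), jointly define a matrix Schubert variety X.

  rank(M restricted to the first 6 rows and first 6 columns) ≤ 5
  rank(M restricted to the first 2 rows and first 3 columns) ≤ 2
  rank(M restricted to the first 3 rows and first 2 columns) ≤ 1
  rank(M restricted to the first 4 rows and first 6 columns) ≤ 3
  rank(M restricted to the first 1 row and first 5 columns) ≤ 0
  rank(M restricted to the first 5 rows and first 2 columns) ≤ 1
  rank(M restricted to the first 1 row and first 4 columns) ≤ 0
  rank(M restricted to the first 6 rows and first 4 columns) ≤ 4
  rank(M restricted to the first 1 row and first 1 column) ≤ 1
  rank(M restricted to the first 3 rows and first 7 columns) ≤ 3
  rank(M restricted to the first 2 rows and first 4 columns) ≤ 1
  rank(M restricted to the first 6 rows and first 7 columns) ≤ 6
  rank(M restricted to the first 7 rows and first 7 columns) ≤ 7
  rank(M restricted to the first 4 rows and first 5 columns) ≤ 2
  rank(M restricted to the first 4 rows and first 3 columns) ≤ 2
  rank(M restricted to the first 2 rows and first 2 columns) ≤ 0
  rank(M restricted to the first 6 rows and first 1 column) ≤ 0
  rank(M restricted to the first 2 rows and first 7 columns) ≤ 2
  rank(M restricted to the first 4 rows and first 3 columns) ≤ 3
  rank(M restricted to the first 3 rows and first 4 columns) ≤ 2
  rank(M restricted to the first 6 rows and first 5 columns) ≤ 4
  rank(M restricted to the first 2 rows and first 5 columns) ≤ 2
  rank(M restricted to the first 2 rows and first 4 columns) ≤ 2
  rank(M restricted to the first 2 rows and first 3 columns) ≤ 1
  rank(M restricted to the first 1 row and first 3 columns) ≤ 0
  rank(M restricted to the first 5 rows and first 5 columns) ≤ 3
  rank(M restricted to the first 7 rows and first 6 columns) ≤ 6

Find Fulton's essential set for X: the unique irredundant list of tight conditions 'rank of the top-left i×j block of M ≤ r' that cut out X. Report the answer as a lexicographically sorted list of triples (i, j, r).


Propagating the 27 rank bounds to every northwest block:

  0  0  0  0  0  1  1
  0  0  1  1  1  2  2
  0  1  2  2  2  3  3
  0  1  2  2  2  3  4
  0  1  2  3  3  4  5
  0  1  2  3  4  5  6
  1  2  3  4  5  6  7

the unique w with this rank table is (6, 3, 2, 7, 4, 5, 1).

Fulton essential set (4 of the 13 Rothe cells):

[(1, 5, 0), (2, 2, 0), (4, 5, 2), (6, 1, 0)]


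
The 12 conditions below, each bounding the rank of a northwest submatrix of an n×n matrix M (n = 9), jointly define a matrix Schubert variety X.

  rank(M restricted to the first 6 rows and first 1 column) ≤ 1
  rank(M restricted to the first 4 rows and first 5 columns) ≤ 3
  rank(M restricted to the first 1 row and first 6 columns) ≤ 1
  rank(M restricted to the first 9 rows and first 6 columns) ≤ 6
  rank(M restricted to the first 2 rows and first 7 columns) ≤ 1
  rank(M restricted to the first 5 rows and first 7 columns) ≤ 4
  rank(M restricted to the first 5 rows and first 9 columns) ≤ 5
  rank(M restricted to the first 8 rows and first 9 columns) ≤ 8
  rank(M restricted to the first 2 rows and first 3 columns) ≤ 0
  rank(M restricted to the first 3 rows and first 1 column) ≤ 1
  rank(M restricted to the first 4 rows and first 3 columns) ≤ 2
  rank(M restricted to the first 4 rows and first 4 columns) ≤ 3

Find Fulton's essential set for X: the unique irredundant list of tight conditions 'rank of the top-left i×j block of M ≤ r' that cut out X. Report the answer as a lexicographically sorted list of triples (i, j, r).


Computing R[i][j] = min implied NW-rank bound (n=9, 12 conditions):

  i=1: 0 0 0 1 1 1 1 1 1
  i=2: 0 0 0 1 1 1 1 2 2
  i=3: 1 1 1 2 2 2 2 3 3
  i=4: 1 2 2 3 3 3 3 4 4
  i=5: 1 2 3 4 4 4 4 5 5
  i=6: 1 2 3 4 5 5 5 6 6
  i=7: 1 2 3 4 5 6 6 7 7
  i=8: 1 2 3 4 5 6 7 8 8
  i=9: 1 2 3 4 5 6 7 8 9

reading off 1-entries of Δ²R: w = (4, 8, 1, 2, 3, 5, 6, 7, 9).

|D(w)|=9, |Ess(w)|=2:

[(2, 3, 0), (2, 7, 1)]


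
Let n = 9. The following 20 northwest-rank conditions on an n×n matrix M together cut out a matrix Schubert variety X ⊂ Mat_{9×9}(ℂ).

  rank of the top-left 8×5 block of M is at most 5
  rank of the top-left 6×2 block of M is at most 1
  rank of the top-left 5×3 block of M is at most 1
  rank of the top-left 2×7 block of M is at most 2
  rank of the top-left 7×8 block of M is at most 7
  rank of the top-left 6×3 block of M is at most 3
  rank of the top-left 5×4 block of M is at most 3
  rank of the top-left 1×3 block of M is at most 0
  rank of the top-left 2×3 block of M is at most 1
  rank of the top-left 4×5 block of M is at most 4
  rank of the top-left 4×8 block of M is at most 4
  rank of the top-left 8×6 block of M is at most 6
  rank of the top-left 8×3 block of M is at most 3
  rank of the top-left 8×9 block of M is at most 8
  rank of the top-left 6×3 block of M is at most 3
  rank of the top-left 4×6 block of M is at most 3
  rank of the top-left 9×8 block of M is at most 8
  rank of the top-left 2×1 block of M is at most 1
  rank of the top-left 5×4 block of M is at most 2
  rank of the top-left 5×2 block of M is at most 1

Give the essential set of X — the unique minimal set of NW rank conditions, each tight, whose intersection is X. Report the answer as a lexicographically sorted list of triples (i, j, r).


Recovering R(i,j) via the rank-extension bound from the 20 conditions:

  R[1]: 0, 0, 0, 1, 1, 1, 1, 1, 1
  R[2]: 1, 1, 1, 2, 2, 2, 2, 2, 2
  R[3]: 1, 1, 1, 2, 3, 3, 3, 3, 3
  R[4]: 1, 1, 1, 2, 3, 3, 4, 4, 4
  R[5]: 1, 1, 1, 2, 3, 4, 5, 5, 5
  R[6]: 1, 1, 2, 3, 4, 5, 6, 6, 6
  R[7]: 1, 2, 3, 4, 5, 6, 7, 7, 7
  R[8]: 1, 2, 3, 4, 5, 6, 7, 8, 8
  R[9]: 1, 2, 3, 4, 5, 6, 7, 8, 9

second differences of R give the permutation w = (4, 1, 5, 7, 6, 3, 2, 8, 9).

ℓ(w)=11; the 4 essential cells (i,j,r):

[(1, 3, 0), (4, 6, 3), (5, 3, 1), (6, 2, 1)]


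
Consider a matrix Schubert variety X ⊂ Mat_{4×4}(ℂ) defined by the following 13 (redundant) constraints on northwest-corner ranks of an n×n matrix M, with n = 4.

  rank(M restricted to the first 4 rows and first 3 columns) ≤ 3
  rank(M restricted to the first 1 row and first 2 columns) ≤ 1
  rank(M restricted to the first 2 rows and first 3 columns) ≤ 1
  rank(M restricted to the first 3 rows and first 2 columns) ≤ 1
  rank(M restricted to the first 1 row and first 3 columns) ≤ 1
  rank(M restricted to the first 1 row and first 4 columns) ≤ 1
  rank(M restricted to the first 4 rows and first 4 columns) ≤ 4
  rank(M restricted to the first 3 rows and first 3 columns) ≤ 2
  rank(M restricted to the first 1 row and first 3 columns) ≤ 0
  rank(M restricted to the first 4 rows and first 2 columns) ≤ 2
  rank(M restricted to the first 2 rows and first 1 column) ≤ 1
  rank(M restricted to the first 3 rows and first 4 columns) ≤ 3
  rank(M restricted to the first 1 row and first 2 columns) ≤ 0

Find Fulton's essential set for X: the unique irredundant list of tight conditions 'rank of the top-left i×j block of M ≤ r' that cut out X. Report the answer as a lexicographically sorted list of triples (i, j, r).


Recovering R(i,j) via the rank-extension bound from the 13 conditions:

  0 0 0 1
  1 1 1 2
  1 1 2 3
  1 2 3 4

second differences of R give the permutation w = (4, 1, 3, 2).

Fulton essential set (2 of the 4 Rothe cells):

[(1, 3, 0), (3, 2, 1)]


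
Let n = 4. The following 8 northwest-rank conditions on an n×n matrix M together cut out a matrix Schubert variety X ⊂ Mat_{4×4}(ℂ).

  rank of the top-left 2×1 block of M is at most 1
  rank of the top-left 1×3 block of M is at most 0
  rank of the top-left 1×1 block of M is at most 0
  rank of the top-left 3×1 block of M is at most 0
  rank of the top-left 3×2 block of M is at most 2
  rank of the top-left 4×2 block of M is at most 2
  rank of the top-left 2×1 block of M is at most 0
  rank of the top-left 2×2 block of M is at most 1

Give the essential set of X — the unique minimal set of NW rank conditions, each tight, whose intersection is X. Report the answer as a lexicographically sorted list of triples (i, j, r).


Computing R[i][j] = min implied NW-rank bound (n=4, 8 conditions):

  row 1: 0 | 0 | 0 | 1
  row 2: 0 | 1 | 1 | 2
  row 3: 0 | 1 | 2 | 3
  row 4: 1 | 2 | 3 | 4

so w = (4, 2, 3, 1).

Rothe diagram D(w) (5 cells), 2 SE-corners (essential conditions):

[(1, 3, 0), (3, 1, 0)]


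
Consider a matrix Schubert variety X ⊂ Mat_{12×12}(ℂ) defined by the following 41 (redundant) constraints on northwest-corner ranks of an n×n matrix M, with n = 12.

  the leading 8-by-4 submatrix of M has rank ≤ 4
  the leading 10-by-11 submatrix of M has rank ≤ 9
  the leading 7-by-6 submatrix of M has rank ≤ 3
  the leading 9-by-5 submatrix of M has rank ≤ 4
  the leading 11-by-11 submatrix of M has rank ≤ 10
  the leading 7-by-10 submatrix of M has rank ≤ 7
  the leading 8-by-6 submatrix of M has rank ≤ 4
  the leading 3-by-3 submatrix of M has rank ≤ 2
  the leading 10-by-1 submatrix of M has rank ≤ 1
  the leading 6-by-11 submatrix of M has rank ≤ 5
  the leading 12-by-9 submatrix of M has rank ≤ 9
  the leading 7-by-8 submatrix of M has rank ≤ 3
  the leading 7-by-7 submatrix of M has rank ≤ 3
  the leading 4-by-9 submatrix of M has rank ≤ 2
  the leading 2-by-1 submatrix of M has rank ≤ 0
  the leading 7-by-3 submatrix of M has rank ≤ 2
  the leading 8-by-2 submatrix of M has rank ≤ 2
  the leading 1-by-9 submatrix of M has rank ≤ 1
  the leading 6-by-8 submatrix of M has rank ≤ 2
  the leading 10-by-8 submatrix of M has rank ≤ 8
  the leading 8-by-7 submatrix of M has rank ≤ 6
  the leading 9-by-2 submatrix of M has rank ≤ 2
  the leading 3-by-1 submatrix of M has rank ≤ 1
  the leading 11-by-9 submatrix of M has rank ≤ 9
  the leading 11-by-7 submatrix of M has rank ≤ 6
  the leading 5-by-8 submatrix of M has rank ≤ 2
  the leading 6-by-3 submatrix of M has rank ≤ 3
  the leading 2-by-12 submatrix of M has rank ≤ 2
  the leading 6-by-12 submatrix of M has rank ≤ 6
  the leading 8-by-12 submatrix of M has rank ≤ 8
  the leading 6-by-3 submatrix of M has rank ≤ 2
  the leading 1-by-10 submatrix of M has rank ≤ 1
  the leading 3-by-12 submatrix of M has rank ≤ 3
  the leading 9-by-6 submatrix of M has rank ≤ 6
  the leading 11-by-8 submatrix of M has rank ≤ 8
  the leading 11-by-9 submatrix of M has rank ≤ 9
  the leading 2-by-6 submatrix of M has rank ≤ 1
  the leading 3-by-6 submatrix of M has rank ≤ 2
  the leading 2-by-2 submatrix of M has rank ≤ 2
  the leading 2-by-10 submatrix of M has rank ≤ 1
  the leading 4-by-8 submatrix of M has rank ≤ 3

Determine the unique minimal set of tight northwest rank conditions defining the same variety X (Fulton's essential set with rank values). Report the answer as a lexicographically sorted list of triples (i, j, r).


The tightest implied rank at each (i,j), from the 41 conditions:

  row 1: 0 | 1 | 1 | 1 | 1 | 1 | 1 | 1 | 1 | 1 | 1 | 1
  row 2: 0 | 1 | 1 | 1 | 1 | 1 | 1 | 1 | 1 | 1 | 2 | 2
  row 3: 1 | 2 | 2 | 2 | 2 | 2 | 2 | 2 | 2 | 2 | 3 | 3
  row 4: 1 | 2 | 2 | 2 | 2 | 2 | 2 | 2 | 2 | 3 | 4 | 4
  row 5: 1 | 2 | 2 | 2 | 2 | 2 | 2 | 2 | 3 | 4 | 5 | 5
  row 6: 1 | 2 | 2 | 2 | 2 | 2 | 2 | 2 | 3 | 4 | 5 | 6
  row 7: 1 | 2 | 2 | 3 | 3 | 3 | 3 | 3 | 4 | 5 | 6 | 7
  row 8: 1 | 2 | 3 | 4 | 4 | 4 | 4 | 4 | 5 | 6 | 7 | 8
  row 9: 1 | 2 | 3 | 4 | 4 | 5 | 5 | 5 | 6 | 7 | 8 | 9
  row 10: 1 | 2 | 3 | 4 | 5 | 6 | 6 | 6 | 7 | 8 | 9 | 10
  row 11: 1 | 2 | 3 | 4 | 5 | 6 | 6 | 7 | 8 | 9 | 10 | 11
  row 12: 1 | 2 | 3 | 4 | 5 | 6 | 7 | 8 | 9 | 10 | 11 | 12

giving w = (2, 11, 1, 10, 9, 12, 4, 3, 6, 5, 8, 7) via Δ²R.

Fulton essential set (7 of the 32 Rothe cells):

[(2, 1, 0), (2, 10, 1), (4, 9, 2), (6, 8, 2), (7, 3, 2), (9, 5, 4), (11, 7, 6)]
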